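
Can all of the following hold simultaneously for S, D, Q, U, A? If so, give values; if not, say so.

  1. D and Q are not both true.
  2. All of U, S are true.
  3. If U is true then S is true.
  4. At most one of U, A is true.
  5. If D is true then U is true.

S: True, D: True, Q: False, U: True, A: False

  (1) D=T, Q=F — not both ✓
  (2) {U, S}: all 2 true ✓
  (3) U=T ⇒ S: T ✓
  (4) {U, A}: 1 true — at most one ✓
  (5) D=T ⇒ U: T ✓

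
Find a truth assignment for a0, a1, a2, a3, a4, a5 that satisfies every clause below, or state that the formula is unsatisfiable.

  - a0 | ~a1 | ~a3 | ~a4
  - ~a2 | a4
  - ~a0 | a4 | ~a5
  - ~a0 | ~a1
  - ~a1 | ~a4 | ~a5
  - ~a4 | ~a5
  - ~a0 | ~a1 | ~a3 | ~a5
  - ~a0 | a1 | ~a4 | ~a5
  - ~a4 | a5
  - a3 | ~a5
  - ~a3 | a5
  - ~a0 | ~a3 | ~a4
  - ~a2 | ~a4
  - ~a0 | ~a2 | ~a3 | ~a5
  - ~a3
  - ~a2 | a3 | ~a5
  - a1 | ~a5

a0 = False; a1 = True; a2 = False; a3 = False; a4 = False; a5 = False

Unit clause (~a3) forces a3 = False.
In (a3 | ~a5) only ~a5 is left, so a5 = False.
In (~a4 | a5) only ~a4 is left, so a4 = False.
In (~a2 | a4) only ~a2 is left, so a2 = False.
Set a0 = False.
Set a1 = True.
All clauses satisfied.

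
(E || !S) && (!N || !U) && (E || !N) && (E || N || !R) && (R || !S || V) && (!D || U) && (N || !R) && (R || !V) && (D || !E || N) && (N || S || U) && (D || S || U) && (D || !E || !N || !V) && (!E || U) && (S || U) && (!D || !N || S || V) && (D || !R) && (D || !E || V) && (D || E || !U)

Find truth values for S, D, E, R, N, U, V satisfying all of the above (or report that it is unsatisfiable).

S=F, D=T, E=T, R=F, N=F, U=T, V=F

Set S = False.
  then (S || U) forces U = True.
  then (!N || !U) forces N = False.
  then (N || !R) forces R = False.
  then (R || !V) forces V = False.
Try D = False:
  (D || !E || N) forces E = False.
  clause (D || E || !U) is falsified — backtrack.
So D = True.
Set E = True.
All clauses satisfied.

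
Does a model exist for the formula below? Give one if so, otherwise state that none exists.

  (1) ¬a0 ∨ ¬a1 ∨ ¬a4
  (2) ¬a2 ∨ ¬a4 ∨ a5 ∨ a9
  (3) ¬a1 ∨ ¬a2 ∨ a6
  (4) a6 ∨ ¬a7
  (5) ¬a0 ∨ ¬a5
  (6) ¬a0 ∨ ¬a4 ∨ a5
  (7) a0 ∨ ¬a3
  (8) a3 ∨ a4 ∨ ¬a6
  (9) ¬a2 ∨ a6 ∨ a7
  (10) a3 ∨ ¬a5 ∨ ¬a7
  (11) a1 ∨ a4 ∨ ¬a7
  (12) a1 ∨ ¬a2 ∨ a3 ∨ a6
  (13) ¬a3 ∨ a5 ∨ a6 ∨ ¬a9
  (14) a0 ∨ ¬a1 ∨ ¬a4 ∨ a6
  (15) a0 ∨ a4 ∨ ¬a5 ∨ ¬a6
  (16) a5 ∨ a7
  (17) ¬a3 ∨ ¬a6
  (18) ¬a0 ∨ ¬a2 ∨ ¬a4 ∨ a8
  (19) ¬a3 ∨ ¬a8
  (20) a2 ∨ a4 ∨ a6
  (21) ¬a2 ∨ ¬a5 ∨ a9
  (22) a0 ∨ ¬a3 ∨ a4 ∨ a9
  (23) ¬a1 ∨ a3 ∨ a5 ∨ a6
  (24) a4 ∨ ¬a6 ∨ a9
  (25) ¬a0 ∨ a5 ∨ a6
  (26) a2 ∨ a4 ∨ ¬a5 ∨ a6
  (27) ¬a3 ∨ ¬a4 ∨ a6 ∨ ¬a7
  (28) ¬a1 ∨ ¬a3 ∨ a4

a0: False, a1: True, a2: False, a3: False, a4: True, a5: True, a6: True, a7: False, a8: True, a9: False

Set a0 = False.
  then (a0 ∨ ¬a3) forces a3 = False.
Set a1 = True.
Set a2 = False.
Try a4 = False:
  (a3 ∨ a4 ∨ ¬a6) forces a6 = False.
  clause (a2 ∨ a4 ∨ a6) is falsified — backtrack.
So a4 = True.
  then (a0 ∨ ¬a1 ∨ ¬a4 ∨ a6) forces a6 = True.
Set a5 = True.
  then (a3 ∨ ¬a5 ∨ ¬a7) forces a7 = False.
Set a8 = True.
Set a9 = False.
All clauses satisfied.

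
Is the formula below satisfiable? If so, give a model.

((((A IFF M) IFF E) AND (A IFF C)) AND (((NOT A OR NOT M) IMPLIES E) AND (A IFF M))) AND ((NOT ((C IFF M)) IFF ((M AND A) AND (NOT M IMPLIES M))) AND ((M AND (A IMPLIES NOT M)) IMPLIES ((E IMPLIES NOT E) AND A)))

E=T; C=F; M=F; A=F

  (((A IFF M) IFF E) AND (A IFF C)) AND (((NOT A OR NOT M) IMPLIES E) AND (A IFF M)) = True
    ((A IFF M) IFF E) AND (A IFF C) = True
      (A IFF M) IFF E = True
        A IFF M = True
      A IFF C = True
    ((NOT A OR NOT M) IMPLIES E) AND (A IFF M) = True
      (NOT A OR NOT M) IMPLIES E = True
        NOT A OR NOT M = True
          NOT A = True
          NOT M = True
      A IFF M = True
  (NOT ((C IFF M)) IFF ((M AND A) AND (NOT M IMPLIES M))) AND ((M AND (A IMPLIES NOT M)) IMPLIES ((E IMPLIES NOT E) AND A)) = True
    NOT ((C IFF M)) IFF ((M AND A) AND (NOT M IMPLIES M)) = True
      NOT ((C IFF M)) = False
        C IFF M = True
      (M AND A) AND (NOT M IMPLIES M) = False
        M AND A = False
        NOT M IMPLIES M = False
          NOT M = True
    (M AND (A IMPLIES NOT M)) IMPLIES ((E IMPLIES NOT E) AND A) = True
      M AND (A IMPLIES NOT M) = False
        A IMPLIES NOT M = True
          NOT M = True
      (E IMPLIES NOT E) AND A = False
        E IMPLIES NOT E = False
          NOT E = False
Both conjuncts True, so the formula holds.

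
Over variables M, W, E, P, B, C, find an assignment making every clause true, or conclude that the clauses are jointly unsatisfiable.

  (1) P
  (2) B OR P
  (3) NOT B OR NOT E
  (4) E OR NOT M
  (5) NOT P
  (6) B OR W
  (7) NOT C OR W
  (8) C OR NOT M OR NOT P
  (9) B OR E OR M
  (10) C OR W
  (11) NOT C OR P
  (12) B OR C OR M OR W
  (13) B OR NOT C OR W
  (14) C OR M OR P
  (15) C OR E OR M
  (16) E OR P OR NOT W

Case P = True:
  Clause (NOT P) is falsified — contradiction.
Case P = False:
  Clause (P) is falsified — contradiction.
Both cases fail, so the formula is unsatisfiable.

Unsatisfiable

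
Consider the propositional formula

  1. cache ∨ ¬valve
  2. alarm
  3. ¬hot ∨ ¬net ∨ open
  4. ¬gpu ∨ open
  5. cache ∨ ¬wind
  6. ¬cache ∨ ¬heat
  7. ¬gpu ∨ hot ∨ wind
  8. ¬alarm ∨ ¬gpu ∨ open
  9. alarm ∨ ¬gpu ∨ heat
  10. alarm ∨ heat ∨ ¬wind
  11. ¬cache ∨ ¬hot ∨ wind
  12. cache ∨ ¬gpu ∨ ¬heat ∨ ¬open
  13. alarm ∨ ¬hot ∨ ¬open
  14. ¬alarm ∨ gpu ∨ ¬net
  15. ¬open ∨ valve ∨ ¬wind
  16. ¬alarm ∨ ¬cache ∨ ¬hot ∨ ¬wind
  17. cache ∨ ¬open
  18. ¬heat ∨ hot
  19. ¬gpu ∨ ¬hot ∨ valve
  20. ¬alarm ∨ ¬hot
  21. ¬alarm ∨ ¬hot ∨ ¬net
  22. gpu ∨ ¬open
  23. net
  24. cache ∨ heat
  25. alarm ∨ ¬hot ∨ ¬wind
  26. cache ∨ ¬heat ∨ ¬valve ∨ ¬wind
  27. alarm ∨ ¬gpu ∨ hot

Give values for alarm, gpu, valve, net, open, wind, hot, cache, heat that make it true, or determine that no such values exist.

alarm=T, gpu=T, valve=T, net=T, open=T, wind=T, hot=F, cache=T, heat=F

Unit clause (alarm) forces alarm = True.
In (¬alarm ∨ ¬hot) only ¬hot is left, so hot = False.
Unit clause (net) forces net = True.
In (¬alarm ∨ gpu ∨ ¬net) only gpu is left, so gpu = True.
In (¬heat ∨ hot) only ¬heat is left, so heat = False.
In (cache ∨ heat) only cache is left, so cache = True.
In (¬gpu ∨ open) only open is left, so open = True.
In (¬gpu ∨ hot ∨ wind) only wind is left, so wind = True.
In (¬open ∨ valve ∨ ¬wind) only valve is left, so valve = True.
All clauses satisfied.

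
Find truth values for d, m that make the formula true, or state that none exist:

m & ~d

d = False, m = True

  ~d = True
Both conjuncts True, so the formula holds.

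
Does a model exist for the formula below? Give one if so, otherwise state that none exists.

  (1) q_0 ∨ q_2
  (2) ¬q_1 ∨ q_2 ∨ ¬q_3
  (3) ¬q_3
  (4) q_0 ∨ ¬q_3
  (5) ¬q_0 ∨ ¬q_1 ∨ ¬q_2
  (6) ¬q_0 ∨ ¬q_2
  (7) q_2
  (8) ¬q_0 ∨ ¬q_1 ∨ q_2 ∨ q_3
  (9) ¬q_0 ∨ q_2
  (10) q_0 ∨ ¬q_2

Case q_2 = True:
  (¬q_3) forces q_3 = False.
  (¬q_0 ∨ ¬q_2) forces q_0 = False.
  Clause (q_0 ∨ ¬q_2) is falsified — contradiction.
Case q_2 = False:
  Clause (q_2) is falsified — contradiction.
Both cases fail, so the formula is unsatisfiable.

The formula is unsatisfiable.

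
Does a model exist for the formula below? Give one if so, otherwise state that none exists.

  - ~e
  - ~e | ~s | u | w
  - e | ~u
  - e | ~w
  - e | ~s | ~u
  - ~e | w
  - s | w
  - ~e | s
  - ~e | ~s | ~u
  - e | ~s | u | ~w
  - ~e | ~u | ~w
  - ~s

Case e = True:
  Clause (~e) is falsified — contradiction.
Case e = False:
  (e | ~u) forces u = False.
  (e | ~w) forces w = False.
  (s | w) forces s = True.
  Clause (~s) is falsified — contradiction.
Both cases fail, so the formula is unsatisfiable.

Unsatisfiable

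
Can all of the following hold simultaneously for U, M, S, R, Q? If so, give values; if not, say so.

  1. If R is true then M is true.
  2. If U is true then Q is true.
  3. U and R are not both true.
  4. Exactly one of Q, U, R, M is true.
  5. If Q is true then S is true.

U: False, M: True, S: False, R: False, Q: False

  (1) R=F ⇒ M: vacuous ✓
  (2) U=F ⇒ Q: vacuous ✓
  (3) U=F, R=F — not both ✓
  (4) {Q, U, R, M}: 1 true — exactly one ✓
  (5) Q=F ⇒ S: vacuous ✓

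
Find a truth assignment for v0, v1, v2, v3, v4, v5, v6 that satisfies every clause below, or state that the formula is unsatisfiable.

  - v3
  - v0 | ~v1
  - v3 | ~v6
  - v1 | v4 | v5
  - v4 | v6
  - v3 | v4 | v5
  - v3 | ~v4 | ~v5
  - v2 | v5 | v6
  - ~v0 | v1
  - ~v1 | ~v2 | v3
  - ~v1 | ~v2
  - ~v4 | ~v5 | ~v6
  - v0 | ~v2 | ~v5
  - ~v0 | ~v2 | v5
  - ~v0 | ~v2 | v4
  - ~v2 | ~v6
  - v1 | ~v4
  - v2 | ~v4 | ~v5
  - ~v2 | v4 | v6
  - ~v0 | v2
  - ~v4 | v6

v0=F, v1=F, v2=F, v3=T, v4=F, v5=T, v6=T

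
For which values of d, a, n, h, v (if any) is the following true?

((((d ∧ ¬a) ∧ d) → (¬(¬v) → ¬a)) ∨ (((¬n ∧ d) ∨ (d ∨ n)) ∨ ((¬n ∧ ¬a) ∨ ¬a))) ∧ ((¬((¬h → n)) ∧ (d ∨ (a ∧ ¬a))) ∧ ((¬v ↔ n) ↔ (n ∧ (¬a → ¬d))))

d=T, a=F, n=F, h=F, v=F

  (((d ∧ ¬a) ∧ d) → (¬(¬v) → ¬a)) ∨ (((¬n ∧ d) ∨ (d ∨ n)) ∨ ((¬n ∧ ¬a) ∨ ¬a)) = True
    ((d ∧ ¬a) ∧ d) → (¬(¬v) → ¬a) = True
      (d ∧ ¬a) ∧ d = True
        d ∧ ¬a = True
          ¬a = True
      ¬(¬v) → ¬a = True
        ¬(¬v) = False
          ¬v = True
        ¬a = True
    ((¬n ∧ d) ∨ (d ∨ n)) ∨ ((¬n ∧ ¬a) ∨ ¬a) = True
      (¬n ∧ d) ∨ (d ∨ n) = True
        ¬n ∧ d = True
          ¬n = True
        d ∨ n = True
      (¬n ∧ ¬a) ∨ ¬a = True
        ¬n ∧ ¬a = True
          ¬n = True
          ¬a = True
        ¬a = True
  (¬((¬h → n)) ∧ (d ∨ (a ∧ ¬a))) ∧ ((¬v ↔ n) ↔ (n ∧ (¬a → ¬d))) = True
    ¬((¬h → n)) ∧ (d ∨ (a ∧ ¬a)) = True
      ¬((¬h → n)) = True
        ¬h → n = False
          ¬h = True
      d ∨ (a ∧ ¬a) = True
        a ∧ ¬a = False
          ¬a = True
    (¬v ↔ n) ↔ (n ∧ (¬a → ¬d)) = True
      ¬v ↔ n = False
        ¬v = True
      n ∧ (¬a → ¬d) = False
        ¬a → ¬d = False
          ¬a = True
          ¬d = False
Both conjuncts True, so the formula holds.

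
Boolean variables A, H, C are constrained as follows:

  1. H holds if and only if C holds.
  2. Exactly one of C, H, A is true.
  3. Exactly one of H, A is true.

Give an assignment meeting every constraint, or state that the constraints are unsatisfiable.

A = True, H = False, C = False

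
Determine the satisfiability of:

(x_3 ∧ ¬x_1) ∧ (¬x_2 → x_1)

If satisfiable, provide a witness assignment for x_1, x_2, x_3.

x_1: False; x_2: True; x_3: True

  x_3 ∧ ¬x_1 = True
    ¬x_1 = True
  ¬x_2 → x_1 = True
    ¬x_2 = False
Both conjuncts True, so the formula holds.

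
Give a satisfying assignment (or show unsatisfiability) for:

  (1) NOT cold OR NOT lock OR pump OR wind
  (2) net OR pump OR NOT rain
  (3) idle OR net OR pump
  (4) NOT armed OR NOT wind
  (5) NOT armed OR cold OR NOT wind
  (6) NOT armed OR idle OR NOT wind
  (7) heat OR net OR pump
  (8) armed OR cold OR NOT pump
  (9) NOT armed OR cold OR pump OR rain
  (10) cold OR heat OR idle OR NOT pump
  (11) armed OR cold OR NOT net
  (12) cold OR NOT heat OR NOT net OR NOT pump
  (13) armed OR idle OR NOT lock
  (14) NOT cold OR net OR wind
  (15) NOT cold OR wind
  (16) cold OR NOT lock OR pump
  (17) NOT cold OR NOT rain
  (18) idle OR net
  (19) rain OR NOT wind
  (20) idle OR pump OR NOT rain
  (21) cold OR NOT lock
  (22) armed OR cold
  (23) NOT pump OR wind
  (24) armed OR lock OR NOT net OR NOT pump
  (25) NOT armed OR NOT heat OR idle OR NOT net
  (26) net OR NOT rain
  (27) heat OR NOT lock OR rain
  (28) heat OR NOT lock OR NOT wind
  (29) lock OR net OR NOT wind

heat=T, rain=T, wind=F, armed=T, pump=F, idle=T, lock=F, net=T, cold=F

Set heat = True.
Set rain = True.
  then (NOT cold OR NOT rain) forces cold = False.
  then (cold OR NOT lock) forces lock = False.
  then (armed OR cold) forces armed = True.
  then (net OR NOT rain) forces net = True.
  then (NOT armed OR NOT wind) forces wind = False.
  then (cold OR NOT heat OR NOT net OR NOT pump) forces pump = False.
  then (idle OR pump OR NOT rain) forces idle = True.
All clauses satisfied.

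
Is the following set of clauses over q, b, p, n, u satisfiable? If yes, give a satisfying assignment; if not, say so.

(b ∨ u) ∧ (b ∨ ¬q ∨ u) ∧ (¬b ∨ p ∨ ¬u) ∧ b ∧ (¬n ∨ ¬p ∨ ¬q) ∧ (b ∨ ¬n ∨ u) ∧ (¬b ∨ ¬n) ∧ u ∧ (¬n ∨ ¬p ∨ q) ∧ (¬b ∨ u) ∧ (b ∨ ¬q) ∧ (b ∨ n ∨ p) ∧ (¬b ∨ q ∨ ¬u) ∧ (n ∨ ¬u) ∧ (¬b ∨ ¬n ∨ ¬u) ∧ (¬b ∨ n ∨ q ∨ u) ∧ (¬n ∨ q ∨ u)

Case b = True:
  (¬b ∨ ¬n) forces n = False.
  (u) forces u = True.
  Clause (n ∨ ¬u) is falsified — contradiction.
Case b = False:
  Clause (b) is falsified — contradiction.
Both cases fail, so the formula is unsatisfiable.

Unsatisfiable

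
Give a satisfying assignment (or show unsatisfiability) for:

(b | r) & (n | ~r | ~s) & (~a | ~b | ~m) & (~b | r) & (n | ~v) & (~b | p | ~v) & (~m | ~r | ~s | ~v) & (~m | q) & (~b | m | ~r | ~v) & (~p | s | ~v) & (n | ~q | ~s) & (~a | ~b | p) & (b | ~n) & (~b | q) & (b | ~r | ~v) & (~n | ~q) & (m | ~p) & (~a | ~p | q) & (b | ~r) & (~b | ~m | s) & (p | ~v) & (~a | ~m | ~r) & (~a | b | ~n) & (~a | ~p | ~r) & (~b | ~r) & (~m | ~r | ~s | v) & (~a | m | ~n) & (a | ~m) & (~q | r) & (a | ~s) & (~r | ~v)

No satisfying assignment exists.

Case r = True:
  (b | ~r) forces b = True.
  Clause (~b | ~r) is falsified — contradiction.
Case r = False:
  (b | r) forces b = True.
  Clause (~b | r) is falsified — contradiction.
Both cases fail, so the formula is unsatisfiable.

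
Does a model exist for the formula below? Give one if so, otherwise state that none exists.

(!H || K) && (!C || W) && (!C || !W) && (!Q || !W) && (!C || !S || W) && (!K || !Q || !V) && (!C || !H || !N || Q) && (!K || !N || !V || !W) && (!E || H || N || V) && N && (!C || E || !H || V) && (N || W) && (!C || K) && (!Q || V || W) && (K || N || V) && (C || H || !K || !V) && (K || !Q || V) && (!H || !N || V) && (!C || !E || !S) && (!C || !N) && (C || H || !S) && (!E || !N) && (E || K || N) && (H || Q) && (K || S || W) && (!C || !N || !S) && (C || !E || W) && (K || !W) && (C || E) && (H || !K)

UNSATISFIABLE

Case N = True:
  (!C || !N) forces C = False.
  (!E || !N) forces E = False.
  Clause (C || E) is falsified — contradiction.
Case N = False:
  Clause (N) is falsified — contradiction.
Both cases fail, so the formula is unsatisfiable.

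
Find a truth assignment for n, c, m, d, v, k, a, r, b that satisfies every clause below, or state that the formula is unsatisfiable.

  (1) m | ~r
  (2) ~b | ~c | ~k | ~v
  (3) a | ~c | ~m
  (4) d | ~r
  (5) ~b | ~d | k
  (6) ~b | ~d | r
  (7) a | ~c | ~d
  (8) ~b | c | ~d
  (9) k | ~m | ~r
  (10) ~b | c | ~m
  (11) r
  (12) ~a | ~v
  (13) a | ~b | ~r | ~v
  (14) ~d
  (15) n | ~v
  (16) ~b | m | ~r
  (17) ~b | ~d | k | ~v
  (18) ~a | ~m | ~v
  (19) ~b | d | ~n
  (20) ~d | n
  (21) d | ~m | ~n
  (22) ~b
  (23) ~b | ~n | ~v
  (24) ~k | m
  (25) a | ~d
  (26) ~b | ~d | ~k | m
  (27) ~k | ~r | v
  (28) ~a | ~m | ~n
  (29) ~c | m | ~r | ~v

Unsatisfiable

Case d = True:
  Clause (~d) is falsified — contradiction.
Case d = False:
  (d | ~r) forces r = False.
  Clause (r) is falsified — contradiction.
Both cases fail, so the formula is unsatisfiable.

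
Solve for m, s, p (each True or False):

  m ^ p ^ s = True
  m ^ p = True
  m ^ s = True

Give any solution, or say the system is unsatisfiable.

m: True, s: False, p: False

m ^ p ^ s = T ^ F ^ F = True ✓
m ^ p = T ^ F = True ✓
m ^ s = T ^ F = True ✓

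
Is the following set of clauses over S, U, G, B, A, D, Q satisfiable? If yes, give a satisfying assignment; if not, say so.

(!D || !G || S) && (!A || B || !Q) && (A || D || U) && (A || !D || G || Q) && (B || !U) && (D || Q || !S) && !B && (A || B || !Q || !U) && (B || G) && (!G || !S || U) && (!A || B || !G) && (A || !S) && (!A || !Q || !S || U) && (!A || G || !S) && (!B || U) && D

Case B = True:
  Clause (!B) is falsified — contradiction.
Case B = False:
  (B || !U) forces U = False.
  (B || G) forces G = True.
  (!G || !S || U) forces S = False.
  (!D || !G || S) forces D = False.
  Clause (D) is falsified — contradiction.
Both cases fail, so the formula is unsatisfiable.

The formula is unsatisfiable.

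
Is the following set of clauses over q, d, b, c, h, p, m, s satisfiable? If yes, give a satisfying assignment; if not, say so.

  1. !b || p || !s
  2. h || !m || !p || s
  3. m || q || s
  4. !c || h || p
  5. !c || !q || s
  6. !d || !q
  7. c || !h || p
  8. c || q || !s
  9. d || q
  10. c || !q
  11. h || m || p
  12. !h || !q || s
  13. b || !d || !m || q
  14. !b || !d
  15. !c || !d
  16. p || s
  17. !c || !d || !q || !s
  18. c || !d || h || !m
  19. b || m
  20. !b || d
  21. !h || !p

q = True, d = False, b = False, c = True, h = False, p = True, m = True, s = True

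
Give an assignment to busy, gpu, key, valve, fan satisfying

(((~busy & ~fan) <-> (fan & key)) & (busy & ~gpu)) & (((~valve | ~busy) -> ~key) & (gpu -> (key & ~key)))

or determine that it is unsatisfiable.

busy=T; gpu=F; key=F; valve=T; fan=F

  ((~busy & ~fan) <-> (fan & key)) & (busy & ~gpu) = True
    (~busy & ~fan) <-> (fan & key) = True
      ~busy & ~fan = False
        ~busy = False
        ~fan = True
      fan & key = False
    busy & ~gpu = True
      ~gpu = True
  ((~valve | ~busy) -> ~key) & (gpu -> (key & ~key)) = True
    (~valve | ~busy) -> ~key = True
      ~valve | ~busy = False
        ~valve = False
        ~busy = False
      ~key = True
    gpu -> (key & ~key) = True
      key & ~key = False
        ~key = True
Both conjuncts True, so the formula holds.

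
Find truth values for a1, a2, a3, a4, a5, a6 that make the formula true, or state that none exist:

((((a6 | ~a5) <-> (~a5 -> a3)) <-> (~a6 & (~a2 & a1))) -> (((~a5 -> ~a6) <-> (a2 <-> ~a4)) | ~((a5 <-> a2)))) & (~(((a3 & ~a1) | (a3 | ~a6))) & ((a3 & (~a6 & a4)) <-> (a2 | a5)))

a1 = False; a2 = False; a3 = False; a4 = False; a5 = False; a6 = True

  (((a6 | ~a5) <-> (~a5 -> a3)) <-> (~a6 & (~a2 & a1))) -> (((~a5 -> ~a6) <-> (a2 <-> ~a4)) | ~((a5 <-> a2))) = True
    ((a6 | ~a5) <-> (~a5 -> a3)) <-> (~a6 & (~a2 & a1)) = True
      (a6 | ~a5) <-> (~a5 -> a3) = False
        a6 | ~a5 = True
          ~a5 = True
        ~a5 -> a3 = False
          ~a5 = True
      ~a6 & (~a2 & a1) = False
        ~a6 = False
        ~a2 & a1 = False
          ~a2 = True
    ((~a5 -> ~a6) <-> (a2 <-> ~a4)) | ~((a5 <-> a2)) = True
      (~a5 -> ~a6) <-> (a2 <-> ~a4) = True
        ~a5 -> ~a6 = False
          ~a5 = True
          ~a6 = False
        a2 <-> ~a4 = False
          ~a4 = True
      ~((a5 <-> a2)) = False
        a5 <-> a2 = True
  ~(((a3 & ~a1) | (a3 | ~a6))) & ((a3 & (~a6 & a4)) <-> (a2 | a5)) = True
    ~(((a3 & ~a1) | (a3 | ~a6))) = True
      (a3 & ~a1) | (a3 | ~a6) = False
        a3 & ~a1 = False
          ~a1 = True
        a3 | ~a6 = False
          ~a6 = False
    (a3 & (~a6 & a4)) <-> (a2 | a5) = True
      a3 & (~a6 & a4) = False
        ~a6 & a4 = False
          ~a6 = False
      a2 | a5 = False
Both conjuncts True, so the formula holds.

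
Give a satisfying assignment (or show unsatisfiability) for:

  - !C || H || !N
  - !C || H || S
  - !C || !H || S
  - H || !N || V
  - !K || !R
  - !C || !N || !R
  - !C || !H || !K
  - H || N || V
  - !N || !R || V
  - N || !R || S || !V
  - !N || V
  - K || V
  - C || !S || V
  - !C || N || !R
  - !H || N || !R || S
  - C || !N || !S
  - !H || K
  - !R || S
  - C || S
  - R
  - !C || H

C=F; R=T; N=F; K=F; S=T; V=T; H=F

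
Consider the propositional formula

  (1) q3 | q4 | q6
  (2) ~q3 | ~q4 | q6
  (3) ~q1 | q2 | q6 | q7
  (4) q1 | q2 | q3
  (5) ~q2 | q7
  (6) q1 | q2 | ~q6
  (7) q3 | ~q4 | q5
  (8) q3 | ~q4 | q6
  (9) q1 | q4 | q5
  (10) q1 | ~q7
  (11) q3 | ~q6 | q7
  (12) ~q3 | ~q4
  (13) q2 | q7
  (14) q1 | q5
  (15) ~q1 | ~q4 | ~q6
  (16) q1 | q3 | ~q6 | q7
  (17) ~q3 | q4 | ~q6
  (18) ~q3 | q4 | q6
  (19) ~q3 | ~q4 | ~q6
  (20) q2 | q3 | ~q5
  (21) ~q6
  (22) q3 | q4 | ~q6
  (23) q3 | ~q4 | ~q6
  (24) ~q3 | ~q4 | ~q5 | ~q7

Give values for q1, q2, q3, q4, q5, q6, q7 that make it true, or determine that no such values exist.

No satisfying assignment exists.

Case q3 = True:
  (~q3 | ~q4) forces q4 = False.
  (~q3 | q4 | ~q6) forces q6 = False.
  Clause (~q3 | q4 | q6) is falsified — contradiction.
Case q3 = False:
  (~q6) forces q6 = False.
  (q3 | q4 | q6) forces q4 = True.
  Clause (q3 | ~q4 | q6) is falsified — contradiction.
Both cases fail, so the formula is unsatisfiable.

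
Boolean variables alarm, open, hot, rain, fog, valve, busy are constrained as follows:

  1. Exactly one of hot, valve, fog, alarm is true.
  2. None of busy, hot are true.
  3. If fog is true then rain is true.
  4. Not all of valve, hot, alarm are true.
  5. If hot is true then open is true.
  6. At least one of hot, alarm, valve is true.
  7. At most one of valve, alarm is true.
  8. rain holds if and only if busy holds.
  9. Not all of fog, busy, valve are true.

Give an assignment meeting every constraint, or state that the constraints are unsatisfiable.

alarm = False, open = True, hot = False, rain = False, fog = False, valve = True, busy = False

  (1) {hot, valve, fog, alarm}: 1 true — exactly one ✓
  (2) {busy, hot}: 0 true — none ✓
  (3) fog=F ⇒ rain: vacuous ✓
  (4) {valve, hot, alarm}: 1/3 true — not all ✓
  (5) hot=F ⇒ open: vacuous ✓
  (6) {hot, alarm, valve}: 1 true — at least one ✓
  (7) {valve, alarm}: 1 true — at most one ✓
  (8) rain=F, busy=F — same ✓
  (9) {fog, busy, valve}: 1/3 true — not all ✓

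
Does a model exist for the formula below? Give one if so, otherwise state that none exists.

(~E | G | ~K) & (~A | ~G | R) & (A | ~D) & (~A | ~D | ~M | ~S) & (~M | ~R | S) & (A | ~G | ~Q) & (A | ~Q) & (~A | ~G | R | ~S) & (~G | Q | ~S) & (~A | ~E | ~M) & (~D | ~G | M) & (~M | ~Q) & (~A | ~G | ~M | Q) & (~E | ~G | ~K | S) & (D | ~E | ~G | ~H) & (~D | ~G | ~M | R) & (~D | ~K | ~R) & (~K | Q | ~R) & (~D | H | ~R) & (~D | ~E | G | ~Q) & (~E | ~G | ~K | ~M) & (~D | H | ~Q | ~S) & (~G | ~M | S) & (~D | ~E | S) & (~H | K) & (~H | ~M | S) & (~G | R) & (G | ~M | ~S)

M=F; S=F; A=T; H=F; K=F; R=T; E=F; Q=T; G=F; D=F

Set M = False.
Set S = False.
Set A = True.
Set H = False.
Set K = False.
Set R = True.
  then (~D | H | ~R) forces D = False.
Set E = False.
Set Q = True.
Set G = False.
All clauses satisfied.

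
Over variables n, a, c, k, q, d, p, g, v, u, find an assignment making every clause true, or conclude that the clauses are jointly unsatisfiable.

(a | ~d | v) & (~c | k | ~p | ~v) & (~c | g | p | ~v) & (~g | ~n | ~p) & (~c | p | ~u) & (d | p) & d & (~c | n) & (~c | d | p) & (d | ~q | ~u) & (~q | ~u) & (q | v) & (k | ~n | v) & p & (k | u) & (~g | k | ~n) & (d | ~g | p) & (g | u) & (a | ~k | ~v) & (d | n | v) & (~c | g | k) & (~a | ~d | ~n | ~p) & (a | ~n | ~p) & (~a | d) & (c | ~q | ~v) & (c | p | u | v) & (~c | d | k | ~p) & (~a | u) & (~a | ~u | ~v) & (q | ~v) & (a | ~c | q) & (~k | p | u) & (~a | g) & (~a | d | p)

Case q = True:
  (d) forces d = True.
  (~q | ~u) forces u = False.
  (p) forces p = True.
  (k | u) forces k = True.
  (g | u) forces g = True.
  (~g | ~n | ~p) forces n = False.
  (~c | n) forces c = False.
  (c | ~q | ~v) forces v = False.
  (a | ~d | v) forces a = True.
  Clause (~a | u) is falsified — contradiction.
Case q = False:
  (d) forces d = True.
  (q | v) forces v = True.
  Clause (q | ~v) is falsified — contradiction.
Both cases fail, so the formula is unsatisfiable.

The formula is unsatisfiable.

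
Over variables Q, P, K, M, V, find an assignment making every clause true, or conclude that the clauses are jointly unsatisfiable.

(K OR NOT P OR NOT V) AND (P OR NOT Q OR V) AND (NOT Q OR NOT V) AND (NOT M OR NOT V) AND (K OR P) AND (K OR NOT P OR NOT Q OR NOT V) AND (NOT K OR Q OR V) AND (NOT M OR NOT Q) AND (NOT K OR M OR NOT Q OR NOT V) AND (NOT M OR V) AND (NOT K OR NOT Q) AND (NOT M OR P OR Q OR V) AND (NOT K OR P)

Set Q = True.
  then (NOT Q OR NOT V) forces V = False.
  then (NOT M OR NOT Q) forces M = False.
  then (NOT K OR NOT Q) forces K = False.
  then (P OR NOT Q OR V) forces P = True.
All clauses satisfied.

Q = True; P = True; K = False; M = False; V = False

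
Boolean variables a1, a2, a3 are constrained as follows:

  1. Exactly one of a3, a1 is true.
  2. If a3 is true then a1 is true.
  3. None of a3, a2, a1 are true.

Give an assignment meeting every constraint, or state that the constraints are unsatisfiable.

Case a1 = True:
  Constraint (3) is violated (a1=T) — contradiction.
Case a1 = False:
  (1) with a1=F forces a3 = True.
  Constraint (2) is violated (a3=T, a1=F) — contradiction.
Both cases fail — unsatisfiable.

UNSATISFIABLE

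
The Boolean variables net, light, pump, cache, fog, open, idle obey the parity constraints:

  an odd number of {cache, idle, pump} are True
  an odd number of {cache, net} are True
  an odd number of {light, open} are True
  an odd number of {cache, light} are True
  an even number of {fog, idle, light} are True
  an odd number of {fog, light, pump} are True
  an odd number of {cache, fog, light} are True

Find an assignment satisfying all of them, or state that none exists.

net: True; light: True; pump: False; cache: False; fog: False; open: False; idle: True

{cache, idle, pump}: 1 true → odd ✓
{cache, net}: 1 true → odd ✓
{light, open}: 1 true → odd ✓
{cache, light}: 1 true → odd ✓
{fog, idle, light}: 2 true → even ✓
{fog, light, pump}: 1 true → odd ✓
{cache, fog, light}: 1 true → odd ✓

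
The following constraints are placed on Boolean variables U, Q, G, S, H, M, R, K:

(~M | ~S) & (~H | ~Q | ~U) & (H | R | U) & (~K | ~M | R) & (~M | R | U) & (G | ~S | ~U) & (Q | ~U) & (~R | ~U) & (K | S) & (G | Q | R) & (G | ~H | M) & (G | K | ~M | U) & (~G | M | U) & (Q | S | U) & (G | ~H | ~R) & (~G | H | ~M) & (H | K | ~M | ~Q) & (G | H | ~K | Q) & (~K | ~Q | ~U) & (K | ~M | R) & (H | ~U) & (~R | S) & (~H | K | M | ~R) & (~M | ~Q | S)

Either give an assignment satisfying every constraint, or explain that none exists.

U = False; Q = True; G = False; S = True; H = False; M = False; R = True; K = True

Try U = True:
  (Q | ~U) forces Q = True.
  (~H | ~Q | ~U) forces H = False.
  clause (H | ~U) is falsified — backtrack.
So U = False.
Set Q = True.
Try G = True:
  (~G | M | U) forces M = True.
  (~M | ~S) forces S = False.
  clause (~M | ~Q | S) is falsified — backtrack.
So G = False.
Set S = True.
  then (~M | ~S) forces M = False.
  then (G | ~H | M) forces H = False.
  then (H | R | U) forces R = True.
Set K = True.
All clauses satisfied.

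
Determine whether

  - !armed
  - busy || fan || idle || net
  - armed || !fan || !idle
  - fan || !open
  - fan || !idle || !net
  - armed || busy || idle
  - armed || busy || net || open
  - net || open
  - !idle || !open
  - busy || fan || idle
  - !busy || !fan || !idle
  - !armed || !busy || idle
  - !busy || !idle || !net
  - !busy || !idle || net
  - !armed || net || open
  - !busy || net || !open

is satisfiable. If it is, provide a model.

Unit clause (!armed) forces armed = False.
Try busy = False:
  (armed || busy || idle) forces idle = True.
  (armed || !fan || !idle) forces fan = False.
  (fan || !open) forces open = False.
  (fan || !idle || !net) forces net = False.
  clause (armed || busy || net || open) is falsified — backtrack.
So busy = True.
Try idle = True:
  (armed || !fan || !idle) forces fan = False.
  (fan || !open) forces open = False.
  (fan || !idle || !net) forces net = False.
  clause (net || open) is falsified — backtrack.
So idle = False.
Set open = True.
  then (fan || !open) forces fan = True.
  then (!busy || net || !open) forces net = True.
All clauses satisfied.

busy = True, armed = False, idle = False, open = True, net = True, fan = True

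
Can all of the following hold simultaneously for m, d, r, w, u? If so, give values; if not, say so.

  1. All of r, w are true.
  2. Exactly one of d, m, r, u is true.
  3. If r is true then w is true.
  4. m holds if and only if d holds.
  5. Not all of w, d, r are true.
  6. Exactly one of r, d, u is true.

m = False, d = False, r = True, w = True, u = False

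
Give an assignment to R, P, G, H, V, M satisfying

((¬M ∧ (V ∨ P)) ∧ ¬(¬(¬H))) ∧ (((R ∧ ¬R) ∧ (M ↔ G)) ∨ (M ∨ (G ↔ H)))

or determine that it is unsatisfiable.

R=T, P=T, G=F, H=F, V=T, M=F

  (¬M ∧ (V ∨ P)) ∧ ¬(¬(¬H)) = True
    ¬M ∧ (V ∨ P) = True
      ¬M = True
      V ∨ P = True
    ¬(¬(¬H)) = True
      ¬(¬H) = False
        ¬H = True
  ((R ∧ ¬R) ∧ (M ↔ G)) ∨ (M ∨ (G ↔ H)) = True
    (R ∧ ¬R) ∧ (M ↔ G) = False
      R ∧ ¬R = False
        ¬R = False
      M ↔ G = True
    M ∨ (G ↔ H) = True
      G ↔ H = True
Both conjuncts True, so the formula holds.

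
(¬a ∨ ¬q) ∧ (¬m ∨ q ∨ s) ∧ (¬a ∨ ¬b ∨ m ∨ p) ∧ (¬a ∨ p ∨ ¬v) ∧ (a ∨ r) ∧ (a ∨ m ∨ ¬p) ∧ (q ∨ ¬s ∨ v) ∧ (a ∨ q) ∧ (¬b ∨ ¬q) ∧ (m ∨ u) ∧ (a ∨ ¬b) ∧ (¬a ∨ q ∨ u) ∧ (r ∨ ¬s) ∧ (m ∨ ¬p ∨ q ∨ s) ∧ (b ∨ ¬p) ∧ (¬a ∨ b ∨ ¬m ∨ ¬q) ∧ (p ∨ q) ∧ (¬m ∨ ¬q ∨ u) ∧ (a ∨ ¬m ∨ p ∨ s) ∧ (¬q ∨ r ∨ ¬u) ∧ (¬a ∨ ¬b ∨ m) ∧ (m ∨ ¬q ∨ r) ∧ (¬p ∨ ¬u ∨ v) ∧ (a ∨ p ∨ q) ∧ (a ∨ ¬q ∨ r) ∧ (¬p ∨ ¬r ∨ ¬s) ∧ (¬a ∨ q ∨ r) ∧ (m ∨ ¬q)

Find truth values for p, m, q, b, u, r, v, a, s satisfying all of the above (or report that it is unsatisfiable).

p = False; m = True; q = True; b = False; u = True; r = True; v = False; a = False; s = True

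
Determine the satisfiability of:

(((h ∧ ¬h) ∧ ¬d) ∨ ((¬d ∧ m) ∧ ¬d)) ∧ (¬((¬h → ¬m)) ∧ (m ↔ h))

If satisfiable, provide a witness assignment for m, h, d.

Case h = True: the conjunct ¬((¬h → ¬m)) becomes ¬((False → ¬m)) = False.
Case h = False: the formula simplifies to ((¬d ∧ m) ∧ ¬d) ∧ (¬(¬m) ∧ ¬m).
  m = True: the conjunct ¬m is False.
  m = False: the conjunct m is False.
Both cases fail — unsatisfiable.

No satisfying assignment exists.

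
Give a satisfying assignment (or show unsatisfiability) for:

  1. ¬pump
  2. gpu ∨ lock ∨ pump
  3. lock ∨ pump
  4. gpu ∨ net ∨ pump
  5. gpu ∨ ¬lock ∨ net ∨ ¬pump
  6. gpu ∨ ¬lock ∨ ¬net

pump = False; gpu = True; net = True; lock = True

Unit clause (¬pump) forces pump = False.
In (lock ∨ pump) only lock is left, so lock = True.
Try gpu = False:
  (gpu ∨ net ∨ pump) forces net = True.
  clause (gpu ∨ ¬lock ∨ ¬net) is falsified — backtrack.
So gpu = True.
Set net = True.
Check each clause:
  (¬pump): ¬pump holds.
  (gpu ∨ lock ∨ pump): gpu holds.
  (lock ∨ pump): lock holds.
  (gpu ∨ net ∨ pump): gpu holds.
  (gpu ∨ ¬lock ∨ net ∨ ¬pump): gpu holds.
  (gpu ∨ ¬lock ∨ ¬net): gpu holds.
All clauses satisfied.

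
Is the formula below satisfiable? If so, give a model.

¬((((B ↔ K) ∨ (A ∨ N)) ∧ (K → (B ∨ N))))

B=F, N=F, K=T, A=F

  ¬((((B ↔ K) ∨ (A ∨ N)) ∧ (K → (B ∨ N)))) = True
    ((B ↔ K) ∨ (A ∨ N)) ∧ (K → (B ∨ N)) = False
      (B ↔ K) ∨ (A ∨ N) = False
        B ↔ K = False
        A ∨ N = False
      K → (B ∨ N) = False
        B ∨ N = False
The formula evaluates to True.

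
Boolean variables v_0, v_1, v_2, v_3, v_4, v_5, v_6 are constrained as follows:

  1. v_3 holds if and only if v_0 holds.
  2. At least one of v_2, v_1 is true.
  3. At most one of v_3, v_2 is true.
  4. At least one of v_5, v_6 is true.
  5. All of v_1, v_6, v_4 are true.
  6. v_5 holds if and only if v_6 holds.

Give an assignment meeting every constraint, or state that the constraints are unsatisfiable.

v_0=F, v_1=T, v_2=F, v_3=F, v_4=T, v_5=T, v_6=T

  (1) v_3=F, v_0=F — same ✓
  (2) {v_2, v_1}: 1 true — at least one ✓
  (3) {v_3, v_2}: 0 true — at most one ✓
  (4) {v_5, v_6}: 2 true — at least one ✓
  (5) {v_1, v_6, v_4}: all 3 true ✓
  (6) v_5=T, v_6=T — same ✓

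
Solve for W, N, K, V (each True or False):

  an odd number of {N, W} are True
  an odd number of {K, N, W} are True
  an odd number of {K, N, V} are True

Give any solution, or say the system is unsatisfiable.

W: False; N: True; K: False; V: False

{N, W}: 1 true → odd ✓
{K, N, W}: 1 true → odd ✓
{K, N, V}: 1 true → odd ✓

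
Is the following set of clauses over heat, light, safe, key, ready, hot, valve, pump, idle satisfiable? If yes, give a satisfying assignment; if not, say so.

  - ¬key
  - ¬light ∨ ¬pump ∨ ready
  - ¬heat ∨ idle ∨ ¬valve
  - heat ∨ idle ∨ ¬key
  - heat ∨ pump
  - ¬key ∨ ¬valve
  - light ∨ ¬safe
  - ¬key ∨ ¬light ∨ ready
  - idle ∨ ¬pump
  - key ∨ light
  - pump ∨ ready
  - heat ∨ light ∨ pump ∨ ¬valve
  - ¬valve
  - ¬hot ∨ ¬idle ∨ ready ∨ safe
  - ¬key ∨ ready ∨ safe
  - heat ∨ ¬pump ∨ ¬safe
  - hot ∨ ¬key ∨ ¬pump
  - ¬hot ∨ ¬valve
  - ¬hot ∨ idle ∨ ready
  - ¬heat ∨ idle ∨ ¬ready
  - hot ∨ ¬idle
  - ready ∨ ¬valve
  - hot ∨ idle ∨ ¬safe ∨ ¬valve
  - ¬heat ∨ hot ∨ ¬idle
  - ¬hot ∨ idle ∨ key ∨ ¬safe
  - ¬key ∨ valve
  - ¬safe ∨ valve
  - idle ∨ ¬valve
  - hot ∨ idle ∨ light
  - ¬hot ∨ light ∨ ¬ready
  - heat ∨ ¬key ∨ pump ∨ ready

Unit clause (¬key) forces key = False.
In (key ∨ light) only light is left, so light = True.
Unit clause (¬valve) forces valve = False.
In (¬safe ∨ valve) only ¬safe is left, so safe = False.
Set heat = True.
Set ready = True.
  then (¬heat ∨ idle ∨ ¬ready) forces idle = True.
  then (hot ∨ ¬idle) forces hot = True.
Set pump = True.
All clauses satisfied.

heat = True; light = True; safe = False; key = False; ready = True; hot = True; valve = False; pump = True; idle = True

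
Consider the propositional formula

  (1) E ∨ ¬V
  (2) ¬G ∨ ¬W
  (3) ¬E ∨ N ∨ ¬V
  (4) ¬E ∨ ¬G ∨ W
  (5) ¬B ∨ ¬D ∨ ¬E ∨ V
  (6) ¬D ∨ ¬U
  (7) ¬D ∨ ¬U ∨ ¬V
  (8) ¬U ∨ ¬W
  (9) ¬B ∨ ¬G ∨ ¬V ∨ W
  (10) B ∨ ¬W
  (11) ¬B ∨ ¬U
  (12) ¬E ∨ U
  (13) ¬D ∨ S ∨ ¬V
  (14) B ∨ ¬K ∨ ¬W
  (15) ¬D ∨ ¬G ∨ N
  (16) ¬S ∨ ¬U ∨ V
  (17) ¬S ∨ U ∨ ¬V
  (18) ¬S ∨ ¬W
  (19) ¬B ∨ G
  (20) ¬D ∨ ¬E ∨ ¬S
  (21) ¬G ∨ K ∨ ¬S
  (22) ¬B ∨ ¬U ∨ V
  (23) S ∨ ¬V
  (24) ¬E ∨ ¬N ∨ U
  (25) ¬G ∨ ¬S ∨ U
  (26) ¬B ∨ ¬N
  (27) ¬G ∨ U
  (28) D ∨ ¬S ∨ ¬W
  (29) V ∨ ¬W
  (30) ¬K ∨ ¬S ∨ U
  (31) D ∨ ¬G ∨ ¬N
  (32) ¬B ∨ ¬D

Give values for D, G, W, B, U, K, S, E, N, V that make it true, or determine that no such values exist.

Set D = False.
Set G = False.
  then (¬B ∨ G) forces B = False.
  then (B ∨ ¬W) forces W = False.
Set U = True.
Set K = False.
Set S = False.
  then (S ∨ ¬V) forces V = False.
Set E = False.
Set N = True.
All clauses satisfied.

D = False, G = False, W = False, B = False, U = True, K = False, S = False, E = False, N = True, V = False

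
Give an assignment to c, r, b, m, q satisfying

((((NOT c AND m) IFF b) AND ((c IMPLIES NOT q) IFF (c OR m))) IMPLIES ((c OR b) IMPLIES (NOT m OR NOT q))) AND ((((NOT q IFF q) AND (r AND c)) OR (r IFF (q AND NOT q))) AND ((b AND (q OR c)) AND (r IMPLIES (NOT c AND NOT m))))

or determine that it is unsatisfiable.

c=F, r=F, b=T, m=F, q=T

  (((NOT c AND m) IFF b) AND ((c IMPLIES NOT q) IFF (c OR m))) IMPLIES ((c OR b) IMPLIES (NOT m OR NOT q)) = True
    ((NOT c AND m) IFF b) AND ((c IMPLIES NOT q) IFF (c OR m)) = False
      (NOT c AND m) IFF b = False
        NOT c AND m = False
          NOT c = True
      (c IMPLIES NOT q) IFF (c OR m) = False
        c IMPLIES NOT q = True
          NOT q = False
        c OR m = False
    (c OR b) IMPLIES (NOT m OR NOT q) = True
      c OR b = True
      NOT m OR NOT q = True
        NOT m = True
        NOT q = False
  (((NOT q IFF q) AND (r AND c)) OR (r IFF (q AND NOT q))) AND ((b AND (q OR c)) AND (r IMPLIES (NOT c AND NOT m))) = True
    ((NOT q IFF q) AND (r AND c)) OR (r IFF (q AND NOT q)) = True
      (NOT q IFF q) AND (r AND c) = False
        NOT q IFF q = False
          NOT q = False
        r AND c = False
      r IFF (q AND NOT q) = True
        q AND NOT q = False
          NOT q = False
    (b AND (q OR c)) AND (r IMPLIES (NOT c AND NOT m)) = True
      b AND (q OR c) = True
        q OR c = True
      r IMPLIES (NOT c AND NOT m) = True
        NOT c AND NOT m = True
          NOT c = True
          NOT m = True
Both conjuncts True, so the formula holds.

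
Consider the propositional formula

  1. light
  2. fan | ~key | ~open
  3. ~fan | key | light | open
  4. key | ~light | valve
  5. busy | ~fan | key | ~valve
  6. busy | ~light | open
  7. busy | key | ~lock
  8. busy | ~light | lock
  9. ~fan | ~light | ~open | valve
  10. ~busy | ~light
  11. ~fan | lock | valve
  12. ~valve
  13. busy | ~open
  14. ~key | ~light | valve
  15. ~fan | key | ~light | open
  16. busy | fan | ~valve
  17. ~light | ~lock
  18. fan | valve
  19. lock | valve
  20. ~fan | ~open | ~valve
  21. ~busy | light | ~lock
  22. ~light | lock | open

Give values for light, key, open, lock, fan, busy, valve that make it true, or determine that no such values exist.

Case light = True:
  (~busy | ~light) forces busy = False.
  (busy | ~light | open) forces open = True.
  Clause (busy | ~open) is falsified — contradiction.
Case light = False:
  Clause (light) is falsified — contradiction.
Both cases fail, so the formula is unsatisfiable.

The formula is unsatisfiable.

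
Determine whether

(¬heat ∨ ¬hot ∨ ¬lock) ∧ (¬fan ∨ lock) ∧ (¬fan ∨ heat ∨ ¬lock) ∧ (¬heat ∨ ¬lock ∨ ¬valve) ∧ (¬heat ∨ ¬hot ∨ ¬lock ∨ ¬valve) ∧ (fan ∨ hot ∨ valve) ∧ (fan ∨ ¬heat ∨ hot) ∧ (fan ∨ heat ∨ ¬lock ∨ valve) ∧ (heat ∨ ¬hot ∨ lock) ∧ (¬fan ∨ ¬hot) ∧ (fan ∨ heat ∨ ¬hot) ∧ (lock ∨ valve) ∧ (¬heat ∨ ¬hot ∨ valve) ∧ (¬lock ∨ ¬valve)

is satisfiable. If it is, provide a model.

lock: True, hot: False, heat: True, fan: True, valve: False

Set lock = True.
  then (¬lock ∨ ¬valve) forces valve = False.
Try hot = True:
  (¬heat ∨ ¬hot ∨ ¬lock) forces heat = False.
  (¬fan ∨ heat ∨ ¬lock) forces fan = False.
  clause (fan ∨ heat ∨ ¬lock ∨ valve) is falsified — backtrack.
So hot = False.
  then (fan ∨ hot ∨ valve) forces fan = True.
  then (¬fan ∨ heat ∨ ¬lock) forces heat = True.
All clauses satisfied.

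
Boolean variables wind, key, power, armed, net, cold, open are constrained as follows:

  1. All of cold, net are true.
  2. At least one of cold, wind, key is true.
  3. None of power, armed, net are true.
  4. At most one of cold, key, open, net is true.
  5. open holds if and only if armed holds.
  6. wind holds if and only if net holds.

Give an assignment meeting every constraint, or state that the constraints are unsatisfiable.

No satisfying assignment exists.

Case net = True:
  Constraint (3) is violated (net=T) — contradiction.
Case net = False:
  Constraint (1) is violated (net=F) — contradiction.
Both cases fail — unsatisfiable.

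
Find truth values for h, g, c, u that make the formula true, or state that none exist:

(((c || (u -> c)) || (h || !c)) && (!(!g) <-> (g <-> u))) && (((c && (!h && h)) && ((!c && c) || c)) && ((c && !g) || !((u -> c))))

Case h = True: the conjunct !h is False.
Case h = False: the conjunct h is False.
Both cases fail — unsatisfiable.

UNSATISFIABLE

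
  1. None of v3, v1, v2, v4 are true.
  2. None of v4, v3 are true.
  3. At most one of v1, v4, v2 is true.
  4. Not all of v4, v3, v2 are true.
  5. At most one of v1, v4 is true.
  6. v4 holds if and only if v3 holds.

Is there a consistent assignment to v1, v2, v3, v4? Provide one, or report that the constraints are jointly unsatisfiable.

v1=F, v2=F, v3=F, v4=F

  (1) {v3, v1, v2, v4}: 0 true — none ✓
  (2) {v4, v3}: 0 true — none ✓
  (3) {v1, v4, v2}: 0 true — at most one ✓
  (4) {v4, v3, v2}: 0/3 true — not all ✓
  (5) {v1, v4}: 0 true — at most one ✓
  (6) v4=F, v3=F — same ✓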